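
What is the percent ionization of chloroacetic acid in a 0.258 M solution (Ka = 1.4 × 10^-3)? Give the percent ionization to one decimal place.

ClCH2COOH ⇌ ClCH2COO- + H+; let x = [H+] at equilibrium.
Solve x² + 0.0014x − 0.000361 = 0 → x = 1.83 × 10^-2 M
Fraction ionized = 1.83 × 10^-2 / 0.258 = 0.0709 → 7.1%

7.1%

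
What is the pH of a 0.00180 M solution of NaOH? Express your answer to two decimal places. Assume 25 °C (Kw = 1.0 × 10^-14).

NaOH is a strong base; [OH-] = 0.0018 M.
pOH = -log(0.0018) = 2.74
pH = 14.00 - 2.74 = 11.26

pH = 11.26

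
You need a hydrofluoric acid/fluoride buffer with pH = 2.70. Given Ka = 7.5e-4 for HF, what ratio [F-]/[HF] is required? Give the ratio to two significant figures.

pKa = -log(7.5 × 10^-4) = 3.125
pH = pKa + log(r) ⇒ log(r) = 2.70 − 3.125 = -0.425
r = [F-]/[HF] = 10^(-0.425) = 0.376

ratio = 0.38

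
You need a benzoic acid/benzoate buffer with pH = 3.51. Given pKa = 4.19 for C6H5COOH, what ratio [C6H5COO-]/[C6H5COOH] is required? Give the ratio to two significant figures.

pH = pKa + log(r) ⇒ log(r) = 3.51 − 4.19 = -0.68
r = [C6H5COO-]/[C6H5COOH] = 10^(-0.68) = 0.209

ratio = 0.21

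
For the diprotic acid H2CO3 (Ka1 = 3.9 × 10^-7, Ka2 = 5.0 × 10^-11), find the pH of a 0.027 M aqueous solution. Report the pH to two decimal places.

pH = 3.99

Since Ka1 ≫ Ka2, the first ionization dominates [H+].
Ka1 = x²/(0.027 − x) = 3.9 × 10^-7
x ≈ √(3.9 × 10^-7 × 0.027) = 1.03 × 10^-4 M
pH = −log(1.03 × 10^-4) = 3.99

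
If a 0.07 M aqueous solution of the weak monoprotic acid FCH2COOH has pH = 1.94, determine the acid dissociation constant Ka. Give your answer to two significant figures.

Ka = 2.3 × 10^-3

[H+] = 10^(-1.94) = 1.15 × 10^-2 M
At equilibrium [HA] = 0.07 − 1.15 × 10^-2 = 5.85 × 10^-2 M
Ka = [H+][A-]/[HA] = (1.15 × 10^-2)² / 5.85 × 10^-2 = 2.3 × 10^-3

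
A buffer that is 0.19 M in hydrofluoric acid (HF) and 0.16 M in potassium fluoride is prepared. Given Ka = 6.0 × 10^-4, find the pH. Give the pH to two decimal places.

pH = 3.15

pKa = −log(6.0 × 10^-4) = 3.222
Using pH = pKa + log([base]/[acid]) with [base]/[acid] = 0.16/0.19:
pH = 3.222 + (-0.075) = 3.15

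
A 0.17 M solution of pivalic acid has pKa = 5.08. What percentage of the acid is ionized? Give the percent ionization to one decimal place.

(CH3)3CCOOH ⇌ (CH3)3CCOO- + H+; let x = [H+] at equilibrium.
Ka = 10^(−5.08) = 8.32 × 10^-6
x ≈ √(Ka·C₀) = √(8.32 × 10^-6 × 0.17) = 1.19 × 10^-3 M
Fraction ionized = 1.19 × 10^-3 / 0.17 = 0.0070 → 0.7%

0.7%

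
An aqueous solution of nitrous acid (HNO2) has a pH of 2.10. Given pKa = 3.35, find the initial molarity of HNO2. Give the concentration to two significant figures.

C₀ = 1.5 × 10^-1 M

[H+] = 10^(-2.10) = 7.94 × 10^-3 M = x
Ka = 10^(−3.35) = 4.47 × 10^-4
Ka = x²/(C₀ − x) ⇒ C₀ = x + x²/Ka
C₀ = 7.94 × 10^-3 + (7.94 × 10^-3)²/(4.47 × 10^-4) = 1.49 × 10^-1 M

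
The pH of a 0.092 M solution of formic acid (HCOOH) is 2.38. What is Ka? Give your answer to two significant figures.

[H+] = 10^(-2.38) = 4.17 × 10^-3 M
At equilibrium [HA] = 0.092 − 4.17 × 10^-3 = 8.78 × 10^-2 M
Ka = [H+][A-]/[HA] = (4.17 × 10^-3)² / 8.78 × 10^-2 = 2.0 × 10^-4

Ka = 2.0 × 10^-4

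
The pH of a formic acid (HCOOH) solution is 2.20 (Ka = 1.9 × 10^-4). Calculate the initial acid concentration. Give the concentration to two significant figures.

[H+] = 10^(-2.20) = 6.31 × 10^-3 M = x
Ka = x²/(C₀ − x) ⇒ C₀ = x + x²/Ka
C₀ = 6.31 × 10^-3 + (6.31 × 10^-3)²/(1.9 × 10^-4) = 2.16 × 10^-1 M

C₀ = 2.2 × 10^-1 M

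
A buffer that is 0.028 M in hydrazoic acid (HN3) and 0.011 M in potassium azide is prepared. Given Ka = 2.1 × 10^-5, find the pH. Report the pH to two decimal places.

pH = 4.27

pKa = −log(2.1 × 10^-5) = 4.678
pH = pKa + log([A⁻]/[HA]) = 4.678 + log(0.011/0.028)
pH = 4.678 + (-0.406) = 4.27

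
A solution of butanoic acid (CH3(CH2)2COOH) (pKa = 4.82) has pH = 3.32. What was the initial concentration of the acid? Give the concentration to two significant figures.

C₀ = 1.6 × 10^-2 M

[H+] = 10^(-3.32) = 4.79 × 10^-4 M = x
Ka = 10^(−4.82) = 1.51 × 10^-5
Ka = x²/(C₀ − x) ⇒ C₀ = x + x²/Ka
C₀ = 4.79 × 10^-4 + (4.79 × 10^-4)²/(1.51 × 10^-5) = 1.57 × 10^-2 M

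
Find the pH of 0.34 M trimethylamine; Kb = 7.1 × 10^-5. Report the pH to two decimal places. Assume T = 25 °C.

pH = 11.69

(CH3)3N + H2O ⇌ (CH3)3NH+ + OH-
Kb = [OH-]²/(0.34 − [OH-]) = 7.1 × 10^-5
Assume [OH-] ≪ 0.34: [OH-] ≈ √(7.1 × 10^-5 × 0.34) = 4.91 × 10^-3 M
Check: 1.4% ionized — well under 5%, approximation valid.
pOH = 2.31, so pH = 14.00 − pOH = 11.69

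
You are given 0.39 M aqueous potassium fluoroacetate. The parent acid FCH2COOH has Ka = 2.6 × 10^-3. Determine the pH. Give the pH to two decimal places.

pH = 8.09

FCH2COO- is the conjugate base of the weak acid FCH2COOH.
Kb = Kw/Ka = 1.0×10^-14 / 2.6 × 10^-3 = 3.85 × 10^-12
From the ICE table, Kb = [OH-]²/(0.39 − [OH-]) = 3.85 × 10^-12.
Since Kb ≪ C₀, [OH-] ≈ √(Kb·C₀) = 1.23 × 10^-6 M.
([OH-]/C₀ = 0.00031% < 5%, so the approximation holds.)
pOH = −log(1.23 × 10^-6) = 5.91; pH = 14.00 − 5.91 = 8.09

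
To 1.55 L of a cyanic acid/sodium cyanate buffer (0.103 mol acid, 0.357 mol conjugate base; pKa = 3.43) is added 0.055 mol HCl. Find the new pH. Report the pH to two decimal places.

pH = 3.71

Added H+ converts OCN- to HOCN: HOCN → 0.158 mol, OCN- → 0.302 mol.
Henderson–Hasselbalch with mole ratio 0.302/0.158: pH = 3.43 + (+0.281)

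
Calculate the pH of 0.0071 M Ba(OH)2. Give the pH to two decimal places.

Ba(OH)2 is a strong base (each formula unit releases 2 OH-); [OH-] = 0.0142 M.
pOH = -log(0.0142) = 1.85
pH = 14.00 - 1.85 = 12.15

pH = 12.15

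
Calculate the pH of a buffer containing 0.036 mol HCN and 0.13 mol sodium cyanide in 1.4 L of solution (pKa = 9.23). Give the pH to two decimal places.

pH = pKa + log([A⁻]/[HA]) = 9.23 + log(0.13/0.036)
pH = 9.23 + (+0.558) = 9.79

pH = 9.79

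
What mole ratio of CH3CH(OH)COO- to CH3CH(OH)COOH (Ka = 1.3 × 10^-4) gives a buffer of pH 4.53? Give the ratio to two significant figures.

pKa = -log(1.3 × 10^-4) = 3.886
pH = pKa + log(r) ⇒ log(r) = 4.53 − 3.886 = +0.644
r = [CH3CH(OH)COO-]/[CH3CH(OH)COOH] = 10^(+0.644) = 4.41

ratio = 4.4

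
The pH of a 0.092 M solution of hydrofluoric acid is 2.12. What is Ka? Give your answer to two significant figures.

Ka = 6.8 × 10^-4

[H+] = 10^(-2.12) = 7.59 × 10^-3 M
At equilibrium [HA] = 0.092 − 7.59 × 10^-3 = 8.44 × 10^-2 M
Ka = [H+][A-]/[HA] = (7.59 × 10^-3)² / 8.44 × 10^-2 = 6.8 × 10^-4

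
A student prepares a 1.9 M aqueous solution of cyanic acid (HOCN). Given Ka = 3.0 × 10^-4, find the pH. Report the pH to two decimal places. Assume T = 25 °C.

HOCN ⇌ OCN- + H+
Ka = x²/(1.9 − x) = 3.0 × 10^-4
Assume x ≪ 1.9: x ≈ √(3.0 × 10^-4 × 1.9) = 2.39 × 10^-2 M
pH = −log[H+] = −log(2.39 × 10^-2) = 1.62

pH = 1.62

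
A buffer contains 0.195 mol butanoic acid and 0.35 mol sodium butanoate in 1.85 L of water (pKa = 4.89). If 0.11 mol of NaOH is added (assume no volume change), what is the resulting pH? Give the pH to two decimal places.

OH- converts CH3(CH2)2COOH to CH3(CH2)2COO-: CH3(CH2)2COOH → 0.085 mol, CH3(CH2)2COO- → 0.46 mol.
pH = pKa + log(n_CH3(CH2)2COO-/n_CH3(CH2)2COOH) = 4.89 + log(0.46/0.085) = 4.89 + (+0.733)

pH = 5.62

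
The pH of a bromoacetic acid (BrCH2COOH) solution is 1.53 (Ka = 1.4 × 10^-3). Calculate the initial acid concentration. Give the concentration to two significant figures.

[H+] = 10^(-1.53) = 2.95 × 10^-2 M = x
Ka = x²/(C₀ − x) ⇒ C₀ = x + x²/Ka
C₀ = 2.95 × 10^-2 + (2.95 × 10^-2)²/(1.4 × 10^-3) = 6.51 × 10^-1 M

C₀ = 6.5 × 10^-1 M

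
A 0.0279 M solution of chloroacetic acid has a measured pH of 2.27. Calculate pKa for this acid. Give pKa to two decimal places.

[H+] = 10^(-2.27) = 5.37 × 10^-3 M
At equilibrium [HA] = 0.0279 − 5.37 × 10^-3 = 2.25 × 10^-2 M
Ka = [H+][A-]/[HA] = (5.37 × 10^-3)² / 2.25 × 10^-2 = 1.28 × 10^-3
pKa = -log(1.28 × 10^-3) = 2.89

pKa = 2.89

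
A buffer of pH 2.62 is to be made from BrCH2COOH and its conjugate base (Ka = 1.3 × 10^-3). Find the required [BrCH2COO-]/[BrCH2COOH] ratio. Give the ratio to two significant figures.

ratio = 0.54

pKa = -log(1.3 × 10^-3) = 2.886
pH = pKa + log(r) ⇒ log(r) = 2.62 − 2.886 = -0.266
r = [BrCH2COO-]/[BrCH2COOH] = 10^(-0.266) = 0.542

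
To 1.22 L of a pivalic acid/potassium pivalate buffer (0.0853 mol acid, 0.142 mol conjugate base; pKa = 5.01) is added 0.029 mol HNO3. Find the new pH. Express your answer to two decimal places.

pH = 5.01

Added H+ converts (CH3)3CCOO- to (CH3)3CCOOH: (CH3)3CCOOH → 0.114 mol, (CH3)3CCOO- → 0.113 mol.
pH = pKa + log([A⁻]/[HA]) = 5.01 + log(0.113/0.114) = 5.01 -0.004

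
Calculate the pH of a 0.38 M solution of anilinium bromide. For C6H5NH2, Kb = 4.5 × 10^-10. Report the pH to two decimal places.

C6H5NH3+ is the conjugate acid of the weak base C6H5NH2.
Ka = Kw/Kb = 1.0×10^-14 / 4.5 × 10^-10 = 2.22 × 10^-5
Ka = [H+]²/(0.38 − [H+]) = 2.22 × 10^-5
Neglecting [H+] in the denominator: [H+] = √(2.22 × 10^-5 × 0.38) = 2.90 × 10^-3 M
Check: 0.76% ionized — well under 5%, approximation valid.
pH = −log[H+] = −log(2.90 × 10^-3) = 2.54

pH = 2.54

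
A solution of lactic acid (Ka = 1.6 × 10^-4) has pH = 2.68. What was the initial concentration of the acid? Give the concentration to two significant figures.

C₀ = 2.9 × 10^-2 M

[H+] = 10^(-2.68) = 2.09 × 10^-3 M = x
Ka = x²/(C₀ − x) ⇒ C₀ = x + x²/Ka
C₀ = 2.09 × 10^-3 + (2.09 × 10^-3)²/(1.6 × 10^-4) = 2.94 × 10^-2 M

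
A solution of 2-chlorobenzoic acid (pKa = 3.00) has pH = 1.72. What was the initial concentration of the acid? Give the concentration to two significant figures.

[H+] = 10^(-1.72) = 1.91 × 10^-2 M = x
Ka = 10^(−3.00) = 1.00 × 10^-3
Ka = x²/(C₀ − x) ⇒ C₀ = x + x²/Ka
C₀ = 1.91 × 10^-2 + (1.91 × 10^-2)²/(1.00 × 10^-3) = 3.84 × 10^-1 M

C₀ = 3.8 × 10^-1 M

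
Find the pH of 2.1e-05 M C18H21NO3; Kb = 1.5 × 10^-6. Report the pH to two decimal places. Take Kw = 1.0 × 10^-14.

C18H21NO3 + H2O ⇌ C18H22NO3+ + OH-
Kb = x²/(2.1e-05 − x) = 1.5 × 10^-6
The 5% rule fails; solving x² + Kb·x − Kb·C₀ = 0 exactly:
x = (−Kb + √(Kb² + 4·Kb·C₀))/2 = 4.91 × 10^-6 M
pOH = −log(4.91 × 10^-6) = 5.31; pH = 14.00 − 5.31 = 8.69

pH = 8.69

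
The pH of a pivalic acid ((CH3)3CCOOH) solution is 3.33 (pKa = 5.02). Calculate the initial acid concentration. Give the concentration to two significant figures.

C₀ = 2.3 × 10^-2 M

[H+] = 10^(-3.33) = 4.68 × 10^-4 M = x
Ka = 10^(−5.02) = 9.55 × 10^-6
Ka = x²/(C₀ − x) ⇒ C₀ = x + x²/Ka
C₀ = 4.68 × 10^-4 + (4.68 × 10^-4)²/(9.55 × 10^-6) = 2.34 × 10^-2 M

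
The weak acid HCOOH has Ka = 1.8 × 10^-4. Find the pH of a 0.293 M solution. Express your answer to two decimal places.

pH = 2.14

HCOOH ⇌ HCOO- + H+
From the ICE table, Ka = x²/(0.293 − x) = 1.8 × 10^-4.
Assume x ≪ 0.293: x ≈ √(1.8 × 10^-4 × 0.293) = 7.26 × 10^-3 M
Check: 2.5% ionized — well under 5%, approximation valid.
pH = −log(7.26 × 10^-3) = 2.14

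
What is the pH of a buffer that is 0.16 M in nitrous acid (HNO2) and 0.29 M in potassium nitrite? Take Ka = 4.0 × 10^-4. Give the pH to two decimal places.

pH = 3.66

pKa = −log(4.0 × 10^-4) = 3.398
pH = pKa + log([A⁻]/[HA]) = 3.398 + log(0.29/0.16)
pH = 3.398 + (+0.258) = 3.66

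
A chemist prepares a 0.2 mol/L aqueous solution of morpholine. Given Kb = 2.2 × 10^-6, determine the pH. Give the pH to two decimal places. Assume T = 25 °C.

pH = 10.82

C4H8ONH + H2O ⇌ C4H8ONH2+ + OH-
Kb = x²/(0.2 − x) = 2.2 × 10^-6
Neglecting x in the denominator: x = √(2.2 × 10^-6 × 0.2) = 6.63 × 10^-4 M
(x/C₀ = 0.33% < 5%, so the approximation holds.)
pOH = −log(6.63 × 10^-4) = 3.18; pH = 14.00 − 3.18 = 10.82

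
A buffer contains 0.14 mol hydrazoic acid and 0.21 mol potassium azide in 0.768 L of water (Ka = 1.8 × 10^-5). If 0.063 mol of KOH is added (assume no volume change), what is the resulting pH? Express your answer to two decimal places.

pH = 5.29

OH- converts HN3 to N3-: HN3 → 0.077 mol, N3- → 0.273 mol.
pKa = −log(1.8 × 10^-5) = 4.745
Henderson–Hasselbalch with mole ratio 0.273/0.077: pH = 4.745 + (+0.550)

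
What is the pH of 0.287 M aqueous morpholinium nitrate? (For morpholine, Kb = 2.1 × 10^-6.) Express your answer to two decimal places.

pH = 4.43

C4H8ONH2+ is the conjugate acid of the weak base C4H8ONH.
Ka = Kw/Kb = 1.0×10^-14 / 2.1 × 10^-6 = 4.76 × 10^-9
From the ICE table, Ka = [H+]²/(0.287 − [H+]) = 4.76 × 10^-9.
Since Ka ≪ C₀, [H+] ≈ √(Ka·C₀) = 3.70 × 10^-5 M.
Check: 0.013% ionized — well under 5%, approximation valid.
pH = −log(3.70 × 10^-5) = 4.43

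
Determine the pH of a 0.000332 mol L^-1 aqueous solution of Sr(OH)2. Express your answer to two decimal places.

pH = 10.82

Sr(OH)2 is a strong base (each formula unit releases 2 OH-); [OH-] = 0.000664 M.
pOH = -log(0.000664) = 3.18
pH = 14.00 - 3.18 = 10.82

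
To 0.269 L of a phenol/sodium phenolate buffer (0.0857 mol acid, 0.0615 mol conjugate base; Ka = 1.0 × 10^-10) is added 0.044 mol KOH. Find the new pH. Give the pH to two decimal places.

pH = 10.40

After neutralization: n(C6H5OH) = 0.0417 mol, n(C6H5O-) = 0.105 mol.
pKa = −log(1.0 × 10^-10) = 10.000
Henderson–Hasselbalch with mole ratio 0.105/0.0417: pH = 10.000 + (+0.401)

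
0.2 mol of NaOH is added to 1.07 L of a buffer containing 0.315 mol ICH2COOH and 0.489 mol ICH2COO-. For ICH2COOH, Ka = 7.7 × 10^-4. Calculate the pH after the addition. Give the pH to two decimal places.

pH = 3.89

After neutralization: n(ICH2COOH) = 0.115 mol, n(ICH2COO-) = 0.689 mol.
pKa = −log(7.7 × 10^-4) = 3.114
pH = pKa + log([A⁻]/[HA]) = 3.114 + log(0.689/0.115) = 3.114 +0.778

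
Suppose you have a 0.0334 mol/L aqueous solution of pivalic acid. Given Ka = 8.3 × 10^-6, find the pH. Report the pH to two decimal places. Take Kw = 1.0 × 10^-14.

pH = 3.28

(CH3)3CCOOH ⇌ (CH3)3CCOO- + H+
From the ICE table, Ka = x²/(0.0334 − x) = 8.3 × 10^-6.
Assume x ≪ 0.0334: x ≈ √(8.3 × 10^-6 × 0.0334) = 5.27 × 10^-4 M
pH = −log(5.27 × 10^-4) = 3.28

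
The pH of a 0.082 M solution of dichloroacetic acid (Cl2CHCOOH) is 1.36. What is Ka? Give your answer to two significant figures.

[H+] = 10^(-1.36) = 4.37 × 10^-2 M
At equilibrium [HA] = 0.082 − 4.37 × 10^-2 = 3.83 × 10^-2 M
Ka = [H+][A-]/[HA] = (4.37 × 10^-2)² / 3.83 × 10^-2 = 5.0 × 10^-2

Ka = 5.0 × 10^-2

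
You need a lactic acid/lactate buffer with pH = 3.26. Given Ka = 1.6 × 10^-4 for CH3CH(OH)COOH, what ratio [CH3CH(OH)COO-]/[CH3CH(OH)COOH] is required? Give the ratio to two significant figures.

pKa = -log(1.6 × 10^-4) = 3.796
pH = pKa + log(r) ⇒ log(r) = 3.26 − 3.796 = -0.536
r = [CH3CH(OH)COO-]/[CH3CH(OH)COOH] = 10^(-0.536) = 0.291

ratio = 0.29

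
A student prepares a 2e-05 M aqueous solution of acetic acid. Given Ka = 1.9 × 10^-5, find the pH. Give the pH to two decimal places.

CH3COOH ⇌ CH3COO- + H+
Ka = x²/(2e-05 − x) = 1.9 × 10^-5
x is not negligible relative to C₀; solve x² + 1.9e-05·x − 3.8e-10 = 0.
x = [−1.9e-05 + √(1.9e-05² + 1.52e-09)]/2 = 1.22 × 10^-5 M
pH = −log(1.22 × 10^-5) = 4.91

pH = 4.91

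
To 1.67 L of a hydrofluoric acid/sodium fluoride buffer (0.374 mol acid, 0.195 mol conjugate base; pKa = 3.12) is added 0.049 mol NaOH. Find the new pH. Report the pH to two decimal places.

After neutralization: n(HF) = 0.325 mol, n(F-) = 0.244 mol.
pH = pKa + log(n_F-/n_HF) = 3.12 + log(0.244/0.325) = 3.12 + (-0.124)

pH = 3.00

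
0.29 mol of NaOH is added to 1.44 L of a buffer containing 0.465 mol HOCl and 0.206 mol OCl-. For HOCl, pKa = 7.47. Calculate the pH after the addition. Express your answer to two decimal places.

After neutralization: n(HOCl) = 0.175 mol, n(OCl-) = 0.496 mol.
Henderson–Hasselbalch with mole ratio 0.496/0.175: pH = 7.47 + (+0.452)

pH = 7.92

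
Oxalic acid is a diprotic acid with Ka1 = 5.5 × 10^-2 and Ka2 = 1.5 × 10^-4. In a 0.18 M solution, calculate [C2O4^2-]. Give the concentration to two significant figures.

1.5 × 10^-4 M

First ionization gives [H+] ≈ [HC2O4-] = 7.57 × 10^-2 M.
Second step: Ka2 = [H+][C2O4^2-]/[HC2O4-] ≈ [C2O4^2-] (since [H+] ≈ [HC2O4-]).
So [C2O4^2-] ≈ Ka2.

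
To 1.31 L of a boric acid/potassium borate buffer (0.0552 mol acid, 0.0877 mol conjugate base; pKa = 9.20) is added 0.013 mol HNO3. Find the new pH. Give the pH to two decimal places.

Added H+ converts B(OH)4- to B(OH)3: B(OH)3 → 0.0682 mol, B(OH)4- → 0.0747 mol.
pH = pKa + log([A⁻]/[HA]) = 9.20 + log(0.0747/0.0682) = 9.20 +0.040

pH = 9.24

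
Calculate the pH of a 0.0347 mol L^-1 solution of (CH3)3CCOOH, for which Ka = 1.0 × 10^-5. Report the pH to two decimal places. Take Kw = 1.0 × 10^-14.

pH = 3.23

(CH3)3CCOOH ⇌ (CH3)3CCOO- + H+
From the ICE table, Ka = [H+]²/(0.0347 − [H+]) = 1.0 × 10^-5.
Since Ka ≪ C₀, [H+] ≈ √(Ka·C₀) = 5.89 × 10^-4 M.
Check: 1.7% ionized — well under 5%, approximation valid.
pH = −log(5.89 × 10^-4) = 3.23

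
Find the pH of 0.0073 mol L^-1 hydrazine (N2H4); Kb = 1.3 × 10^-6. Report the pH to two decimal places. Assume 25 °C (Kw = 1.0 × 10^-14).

N2H4 + H2O ⇌ N2H5+ + OH-
From the ICE table, Kb = [OH-]²/(0.0073 − [OH-]) = 1.3 × 10^-6.
Assume [OH-] ≪ 0.0073: [OH-] ≈ √(1.3 × 10^-6 × 0.0073) = 9.74 × 10^-5 M
([OH-]/C₀ = 1.3% < 5%, so the approximation holds.)
pOH = 4.01, so pH = 14.00 − pOH = 9.99

pH = 9.99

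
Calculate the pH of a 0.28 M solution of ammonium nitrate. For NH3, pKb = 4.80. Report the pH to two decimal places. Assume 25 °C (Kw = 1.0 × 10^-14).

NH4+ is the conjugate acid of the weak base NH3.
Kb = 10^(−4.80) = 1.58 × 10^-5
Ka = Kw/Kb = 1.0×10^-14 / 1.58 × 10^-5 = 6.33 × 10^-10
Ka = [H+]²/(0.28 − [H+]) = 6.33 × 10^-10
Assume [H+] ≪ 0.28: [H+] ≈ √(6.33 × 10^-10 × 0.28) = 1.33 × 10^-5 M
Check: 0.0048% ionized — well under 5%, approximation valid.
pH = −log(1.33 × 10^-5) = 4.88

pH = 4.88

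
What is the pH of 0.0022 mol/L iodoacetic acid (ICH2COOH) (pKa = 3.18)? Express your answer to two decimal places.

pH = 3.04

ICH2COOH ⇌ ICH2COO- + H+
Ka = 10^(−3.18) = 6.61 × 10^-4
From the ICE table, Ka = [H+]²/(0.0022 − [H+]) = 6.61 × 10^-4.
[H+] is not negligible relative to C₀; solve [H+]² + 0.000661·[H+] − 1.45e-06 = 0.
[H+] = [−0.000661 + √(0.000661² + 5.82e-06)]/2 = 9.20 × 10^-4 M
pH = −log(9.20 × 10^-4) = 3.04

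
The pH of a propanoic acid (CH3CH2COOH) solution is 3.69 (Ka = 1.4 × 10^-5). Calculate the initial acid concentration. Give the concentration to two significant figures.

[H+] = 10^(-3.69) = 2.04 × 10^-4 M = x
Ka = x²/(C₀ − x) ⇒ C₀ = x + x²/Ka
C₀ = 2.04 × 10^-4 + (2.04 × 10^-4)²/(1.4 × 10^-5) = 3.18 × 10^-3 M

C₀ = 3.2 × 10^-3 M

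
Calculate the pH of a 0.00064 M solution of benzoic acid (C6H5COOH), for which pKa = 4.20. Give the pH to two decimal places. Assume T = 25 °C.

pH = 3.76

C6H5COOH ⇌ C6H5COO- + H+
Ka = 10^(−4.20) = 6.31 × 10^-5
From the ICE table, Ka = x²/(0.00064 − x) = 6.31 × 10^-5.
x is not negligible relative to C₀; solve x² + 6.31e-05·x − 4.04e-08 = 0.
x = [−6.31e-05 + √(6.31e-05² + 1.62e-07)]/2 = 1.72 × 10^-4 M
pH = −log[H+] = −log(1.72 × 10^-4) = 3.76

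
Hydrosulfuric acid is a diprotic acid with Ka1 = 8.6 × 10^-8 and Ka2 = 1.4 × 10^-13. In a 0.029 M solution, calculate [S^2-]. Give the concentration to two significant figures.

First ionization gives [H+] ≈ [HS-] = 4.99 × 10^-5 M.
Second step: Ka2 = [H+][S^2-]/[HS-] ≈ [S^2-] (since [H+] ≈ [HS-]).
So [S^2-] ≈ Ka2.

1.4 × 10^-13 M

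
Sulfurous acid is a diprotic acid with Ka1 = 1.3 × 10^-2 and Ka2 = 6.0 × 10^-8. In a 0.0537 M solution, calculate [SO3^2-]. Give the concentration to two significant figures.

First ionization gives [H+] ≈ [HSO3-] = 2.07 × 10^-2 M.
Second step: Ka2 = [H+][SO3^2-]/[HSO3-] ≈ [SO3^2-] (since [H+] ≈ [HSO3-]).
So [SO3^2-] ≈ Ka2.

6.0 × 10^-8 M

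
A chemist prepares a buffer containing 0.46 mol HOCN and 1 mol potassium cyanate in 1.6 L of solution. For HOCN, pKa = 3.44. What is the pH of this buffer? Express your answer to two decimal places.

pH = 3.78

Using pH = pKa + log([base]/[acid]) with [base]/[acid] = 1/0.46:
pH = 3.44 + (+0.337) = 3.78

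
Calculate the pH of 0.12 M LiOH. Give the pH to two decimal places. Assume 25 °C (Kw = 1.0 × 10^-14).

LiOH is a strong base; [OH-] = 0.12 M.
pOH = -log(0.12) = 0.92
pH = 14.00 - 0.92 = 13.08

pH = 13.08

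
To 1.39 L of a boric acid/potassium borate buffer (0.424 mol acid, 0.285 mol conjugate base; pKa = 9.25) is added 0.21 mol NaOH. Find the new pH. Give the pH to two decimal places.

pH = 9.61

After neutralization: n(B(OH)3) = 0.214 mol, n(B(OH)4-) = 0.495 mol.
pH = pKa + log([A⁻]/[HA]) = 9.25 + log(0.495/0.214) = 9.25 +0.364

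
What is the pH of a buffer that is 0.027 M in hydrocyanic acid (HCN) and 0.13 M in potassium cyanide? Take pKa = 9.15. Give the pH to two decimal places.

pH = pKa + log([A⁻]/[HA]) = 9.15 + log(0.13/0.027)
pH = 9.15 + (+0.683) = 9.83

pH = 9.83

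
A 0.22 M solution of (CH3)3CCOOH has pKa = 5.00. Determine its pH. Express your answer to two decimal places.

(CH3)3CCOOH ⇌ (CH3)3CCOO- + H+
Ka = 10^(−5.00) = 1.00 × 10^-5
From the ICE table, Ka = [H+]²/(0.22 − [H+]) = 1.00 × 10^-5.
Assume [H+] ≪ 0.22: [H+] ≈ √(1.00 × 10^-5 × 0.22) = 1.48 × 10^-3 M
([H+]/C₀ = 0.67% < 5%, so the approximation holds.)
pH = −log[H+] = −log(1.48 × 10^-3) = 2.83

pH = 2.83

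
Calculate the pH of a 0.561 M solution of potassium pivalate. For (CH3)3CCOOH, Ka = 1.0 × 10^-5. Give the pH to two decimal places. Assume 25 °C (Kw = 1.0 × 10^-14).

pH = 9.37

(CH3)3CCOO- is the conjugate base of the weak acid (CH3)3CCOOH.
Kb = Kw/Ka = 1.0×10^-14 / 1.0 × 10^-5 = 1.00 × 10^-9
From the ICE table, Kb = x²/(0.561 − x) = 1.00 × 10^-9.
Assume x ≪ 0.561: x ≈ √(1.00 × 10^-9 × 0.561) = 2.37 × 10^-5 M
pOH = 4.63, so pH = 14.00 − pOH = 9.37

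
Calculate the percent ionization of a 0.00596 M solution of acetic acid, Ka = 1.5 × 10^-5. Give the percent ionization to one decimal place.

4.9%

CH3COOH ⇌ CH3COO- + H+; let x = [H+] at equilibrium.
Solve x² + 1.5e-05x − 8.94e-08 = 0 → x = 2.92 × 10^-4 M
Fraction ionized = 2.92 × 10^-4 / 0.00596 = 0.0490 → 4.9%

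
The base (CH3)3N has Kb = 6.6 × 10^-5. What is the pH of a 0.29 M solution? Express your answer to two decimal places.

pH = 11.64

(CH3)3N + H2O ⇌ (CH3)3NH+ + OH-
From the ICE table, Kb = x²/(0.29 − x) = 6.6 × 10^-5.
Assume x ≪ 0.29: x ≈ √(6.6 × 10^-5 × 0.29) = 4.37 × 10^-3 M
pOH = −log(4.37 × 10^-3) = 2.36; pH = 14.00 − 2.36 = 11.64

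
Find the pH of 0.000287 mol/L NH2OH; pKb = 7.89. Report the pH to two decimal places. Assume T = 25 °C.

NH2OH + H2O ⇌ NH3OH+ + OH-
Kb = 10^(−7.89) = 1.29 × 10^-8
From the ICE table, Kb = [OH-]²/(0.000287 − [OH-]) = 1.29 × 10^-8.
Neglecting [OH-] in the denominator: [OH-] = √(1.29 × 10^-8 × 0.000287) = 1.92 × 10^-6 M
Check: 0.67% ionized — well under 5%, approximation valid.
pOH = 5.72, so pH = 14.00 − pOH = 8.28

pH = 8.28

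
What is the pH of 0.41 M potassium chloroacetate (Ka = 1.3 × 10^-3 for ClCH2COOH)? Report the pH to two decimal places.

pH = 8.25

ClCH2COO- is the conjugate base of the weak acid ClCH2COOH.
Kb = Kw/Ka = 1.0×10^-14 / 1.3 × 10^-3 = 7.69 × 10^-12
From the ICE table, Kb = [OH-]²/(0.41 − [OH-]) = 7.69 × 10^-12.
Neglecting [OH-] in the denominator: [OH-] = √(7.69 × 10^-12 × 0.41) = 1.78 × 10^-6 M
pOH = −log(1.78 × 10^-6) = 5.75; pH = 14.00 − 5.75 = 8.25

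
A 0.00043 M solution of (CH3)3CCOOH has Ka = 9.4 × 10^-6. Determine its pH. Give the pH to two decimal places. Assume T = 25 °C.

pH = 4.23

(CH3)3CCOOH ⇌ (CH3)3CCOO- + H+
From the ICE table, Ka = [H+]²/(0.00043 − [H+]) = 9.4 × 10^-6.
[H+] is not negligible relative to C₀; solve [H+]² + 9.4e-06·[H+] − 4.04e-09 = 0.
[H+] = [−9.4e-06 + √(9.4e-06² + 1.62e-08)]/2 = 5.91 × 10^-5 M
pH = −log(5.91 × 10^-5) = 4.23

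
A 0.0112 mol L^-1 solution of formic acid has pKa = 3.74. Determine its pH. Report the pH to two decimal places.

pH = 2.87

HCOOH ⇌ HCOO- + H+
Ka = 10^(−3.74) = 1.82 × 10^-4
From the ICE table, Ka = x²/(0.0112 − x) = 1.82 × 10^-4.
The 5% rule fails; solving x² + Ka·x − Ka·C₀ = 0 exactly:
x = [−0.000182 + √(0.000182² + 8.15e-06)]/2 = 1.34 × 10^-3 M
pH = −log(1.34 × 10^-3) = 2.87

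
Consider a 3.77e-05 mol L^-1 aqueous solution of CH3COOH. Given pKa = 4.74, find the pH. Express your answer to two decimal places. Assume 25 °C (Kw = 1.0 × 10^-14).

CH3COOH ⇌ CH3COO- + H+
Ka = 10^(−4.74) = 1.82 × 10^-5
Ka = x²/(3.77e-05 − x) = 1.82 × 10^-5
Here C₀/Ka ≈ 2.07, so the small-x approximation fails. Use the quadratic:
x = (−Ka + √(Ka² + 4·Ka·C₀))/2 = 1.86 × 10^-5 M
pH = −log(1.86 × 10^-5) = 4.73

pH = 4.73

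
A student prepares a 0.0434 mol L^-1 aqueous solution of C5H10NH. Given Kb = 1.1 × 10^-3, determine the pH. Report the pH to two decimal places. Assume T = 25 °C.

pH = 11.80

C5H10NH + H2O ⇌ C5H10NH2+ + OH-
From the ICE table, Kb = [OH-]²/(0.0434 − [OH-]) = 1.1 × 10^-3.
Here C₀/Kb ≈ 39.5, so the small-[OH-] approximation fails. Use the quadratic:
[OH-] = [−0.0011 + √(0.0011² + 0.000191)]/2 = 6.38 × 10^-3 M
pOH = −log(6.38 × 10^-3) = 2.20; pH = 14.00 − 2.20 = 11.80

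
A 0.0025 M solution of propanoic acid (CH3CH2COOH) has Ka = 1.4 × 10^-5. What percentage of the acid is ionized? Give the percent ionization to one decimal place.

CH3CH2COOH ⇌ CH3CH2COO- + H+; let x = [H+] at equilibrium.
Solve x² + 1.4e-05x − 3.5e-08 = 0 → x = 1.80 × 10^-4 M
Fraction ionized = 1.80 × 10^-4 / 0.0025 = 0.0720 → 7.2%

7.2%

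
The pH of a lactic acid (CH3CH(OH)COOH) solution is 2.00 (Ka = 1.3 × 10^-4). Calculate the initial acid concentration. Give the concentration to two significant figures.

C₀ = 7.8 × 10^-1 M

[H+] = 10^(-2.00) = 1.00 × 10^-2 M = x
Ka = x²/(C₀ − x) ⇒ C₀ = x + x²/Ka
C₀ = 1.00 × 10^-2 + (1.00 × 10^-2)²/(1.3 × 10^-4) = 7.79 × 10^-1 M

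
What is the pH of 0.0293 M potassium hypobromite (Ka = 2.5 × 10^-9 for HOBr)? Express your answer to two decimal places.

OBr- is the conjugate base of the weak acid HOBr.
Kb = Kw/Ka = 1.0×10^-14 / 2.5 × 10^-9 = 4.00 × 10^-6
Kb = [OH-]²/(0.0293 − [OH-]) = 4.00 × 10^-6
Neglecting [OH-] in the denominator: [OH-] = √(4.00 × 10^-6 × 0.0293) = 3.42 × 10^-4 M
([OH-]/C₀ = 1.2% < 5%, so the approximation holds.)
pOH = −log(3.42 × 10^-4) = 3.47; pH = 14.00 − 3.47 = 10.53

pH = 10.53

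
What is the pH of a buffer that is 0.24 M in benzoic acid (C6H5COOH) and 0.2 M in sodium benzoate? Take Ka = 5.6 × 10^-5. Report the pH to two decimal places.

pH = 4.17

pKa = −log(5.6 × 10^-5) = 4.252
Henderson–Hasselbalch: pH = pKa + log([C6H5COO-]/[C6H5COOH]) = 4.252 + log(0.2/0.24)
pH = 4.252 + (-0.079) = 4.17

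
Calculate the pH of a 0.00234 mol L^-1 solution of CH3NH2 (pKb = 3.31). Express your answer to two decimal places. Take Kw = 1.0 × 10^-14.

CH3NH2 + H2O ⇌ CH3NH3+ + OH-
Kb = 10^(−3.31) = 4.90 × 10^-4
From the ICE table, Kb = x²/(0.00234 − x) = 4.90 × 10^-4.
x is not negligible relative to C₀; solve x² + 0.00049·x − 1.15e-06 = 0.
x = [−0.00049 + √(0.00049² + 4.59e-06)]/2 = 8.53 × 10^-4 M
pOH = −log(8.53 × 10^-4) = 3.07; pH = 14.00 − 3.07 = 10.93

pH = 10.93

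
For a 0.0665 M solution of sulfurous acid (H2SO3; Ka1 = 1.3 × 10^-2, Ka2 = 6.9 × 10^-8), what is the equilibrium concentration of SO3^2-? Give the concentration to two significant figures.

6.9 × 10^-8 M

First ionization gives [H+] ≈ [HSO3-] = 2.36 × 10^-2 M.
Second step: Ka2 = [H+][SO3^2-]/[HSO3-] ≈ [SO3^2-] (since [H+] ≈ [HSO3-]).
So [SO3^2-] ≈ Ka2.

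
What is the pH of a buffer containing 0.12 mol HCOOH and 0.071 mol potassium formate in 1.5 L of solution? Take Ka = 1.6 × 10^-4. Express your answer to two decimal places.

pKa = −log(1.6 × 10^-4) = 3.796
Using pH = pKa + log([base]/[acid]) with [base]/[acid] = 0.071/0.12:
pH = 3.796 + (-0.228) = 3.57

pH = 3.57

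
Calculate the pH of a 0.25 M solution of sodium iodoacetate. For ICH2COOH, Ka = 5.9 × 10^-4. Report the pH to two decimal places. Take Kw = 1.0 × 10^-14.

ICH2COO- is the conjugate base of the weak acid ICH2COOH.
Kb = Kw/Ka = 1.0×10^-14 / 5.9 × 10^-4 = 1.69 × 10^-11
Let x = [OH-] at equilibrium. Kb = x²/(0.25 − x).
Neglecting x in the denominator: x = √(1.69 × 10^-11 × 0.25) = 2.06 × 10^-6 M
Check: 0.00082% ionized — well under 5%, approximation valid.
pOH = −log(2.06 × 10^-6) = 5.69; pH = 14.00 − 5.69 = 8.31

pH = 8.31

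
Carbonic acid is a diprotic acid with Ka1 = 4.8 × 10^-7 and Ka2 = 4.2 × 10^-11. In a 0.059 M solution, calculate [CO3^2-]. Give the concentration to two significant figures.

4.2 × 10^-11 M

First ionization gives [H+] ≈ [HCO3-] = 1.68 × 10^-4 M.
Second step: Ka2 = [H+][CO3^2-]/[HCO3-] ≈ [CO3^2-] (since [H+] ≈ [HCO3-]).
So [CO3^2-] ≈ Ka2.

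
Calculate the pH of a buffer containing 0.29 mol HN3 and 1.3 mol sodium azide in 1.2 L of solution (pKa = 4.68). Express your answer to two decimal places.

pH = 5.33

Using pH = pKa + log([base]/[acid]) with [base]/[acid] = 1.3/0.29:
pH = 4.68 + (+0.652) = 5.33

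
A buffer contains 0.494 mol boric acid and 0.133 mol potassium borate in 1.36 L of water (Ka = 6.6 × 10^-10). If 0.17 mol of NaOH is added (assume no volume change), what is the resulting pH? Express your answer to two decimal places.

After neutralization: n(B(OH)3) = 0.324 mol, n(B(OH)4-) = 0.303 mol.
pKa = −log(6.6 × 10^-10) = 9.180
Henderson–Hasselbalch with mole ratio 0.303/0.324: pH = 9.180 + (-0.029)

pH = 9.15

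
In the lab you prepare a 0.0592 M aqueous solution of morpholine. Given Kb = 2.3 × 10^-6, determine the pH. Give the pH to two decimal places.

C4H8ONH + H2O ⇌ C4H8ONH2+ + OH-
From the ICE table, Kb = x²/(0.0592 − x) = 2.3 × 10^-6.
Since Kb ≪ C₀, x ≈ √(Kb·C₀) = 3.69 × 10^-4 M.
(x/C₀ = 0.62% < 5%, so the approximation holds.)
pOH = −log(3.69 × 10^-4) = 3.43; pH = 14.00 − 3.43 = 10.57

pH = 10.57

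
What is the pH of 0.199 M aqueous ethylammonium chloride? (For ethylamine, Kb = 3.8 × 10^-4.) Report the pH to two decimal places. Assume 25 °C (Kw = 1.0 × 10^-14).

pH = 5.64

C2H5NH3+ is the conjugate acid of the weak base C2H5NH2.
Ka = Kw/Kb = 1.0×10^-14 / 3.8 × 10^-4 = 2.63 × 10^-11
From the ICE table, Ka = [H+]²/(0.199 − [H+]) = 2.63 × 10^-11.
Since Ka ≪ C₀, [H+] ≈ √(Ka·C₀) = 2.29 × 10^-6 M.
pH = −log[H+] = −log(2.29 × 10^-6) = 5.64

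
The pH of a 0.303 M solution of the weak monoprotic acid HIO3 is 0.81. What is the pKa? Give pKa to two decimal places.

pKa = 0.79

[H+] = 10^(-0.81) = 1.55 × 10^-1 M
At equilibrium [HA] = 0.303 − 1.55 × 10^-1 = 1.48 × 10^-1 M
Ka = [H+][A-]/[HA] = (1.55 × 10^-1)² / 1.48 × 10^-1 = 1.62 × 10^-1
pKa = -log(1.62 × 10^-1) = 0.79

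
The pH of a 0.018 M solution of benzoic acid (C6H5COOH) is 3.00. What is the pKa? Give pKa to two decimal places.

pKa = 4.23

[H+] = 10^(-3.00) = 1.00 × 10^-3 M
At equilibrium [HA] = 0.018 − 1.00 × 10^-3 = 1.70 × 10^-2 M
Ka = [H+][A-]/[HA] = (1.00 × 10^-3)² / 1.70 × 10^-2 = 5.88 × 10^-5
pKa = -log(5.88 × 10^-5) = 4.23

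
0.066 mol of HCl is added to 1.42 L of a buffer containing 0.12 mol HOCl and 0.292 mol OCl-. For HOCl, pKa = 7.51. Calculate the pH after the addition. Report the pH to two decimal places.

pH = 7.59

After neutralization: n(HOCl) = 0.186 mol, n(OCl-) = 0.226 mol.
pH = pKa + log(n_OCl-/n_HOCl) = 7.51 + log(0.226/0.186) = 7.51 + (+0.085)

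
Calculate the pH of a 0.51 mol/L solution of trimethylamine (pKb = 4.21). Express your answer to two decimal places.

(CH3)3N + H2O ⇌ (CH3)3NH+ + OH-
Kb = 10^(−4.21) = 6.17 × 10^-5
Kb = x²/(0.51 − x) = 6.17 × 10^-5
Assume x ≪ 0.51: x ≈ √(6.17 × 10^-5 × 0.51) = 5.61 × 10^-3 M
pOH = 2.25, so pH = 14.00 − pOH = 11.75

pH = 11.75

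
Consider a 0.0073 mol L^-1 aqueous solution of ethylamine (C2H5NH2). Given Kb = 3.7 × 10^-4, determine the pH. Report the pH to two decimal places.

pH = 11.17

C2H5NH2 + H2O ⇌ C2H5NH3+ + OH-
Kb = x²/(0.0073 − x) = 3.7 × 10^-4
x is not negligible relative to C₀; solve x² + 0.00037·x − 2.7e-06 = 0.
x = [−0.00037 + √(0.00037² + 1.08e-05)]/2 = 1.47 × 10^-3 M
pOH = 2.83, so pH = 14.00 − pOH = 11.17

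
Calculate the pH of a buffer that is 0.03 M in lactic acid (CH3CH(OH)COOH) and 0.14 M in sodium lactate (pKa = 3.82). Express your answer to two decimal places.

Using pH = pKa + log([base]/[acid]) with [base]/[acid] = 0.14/0.03:
pH = 3.82 + (+0.669) = 4.49

pH = 4.49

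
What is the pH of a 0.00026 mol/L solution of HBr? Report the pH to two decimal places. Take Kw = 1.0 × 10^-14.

pH = 3.59

HBr is a strong acid and dissociates completely, so [H+] = 0.00026 M.
pH = -log(0.00026) = 3.59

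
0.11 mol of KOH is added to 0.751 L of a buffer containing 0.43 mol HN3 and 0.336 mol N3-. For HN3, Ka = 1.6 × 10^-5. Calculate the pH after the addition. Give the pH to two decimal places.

pH = 4.94

OH- converts HN3 to N3-: HN3 → 0.32 mol, N3- → 0.446 mol.
pKa = −log(1.6 × 10^-5) = 4.796
pH = pKa + log([A⁻]/[HA]) = 4.796 + log(0.446/0.32) = 4.796 +0.144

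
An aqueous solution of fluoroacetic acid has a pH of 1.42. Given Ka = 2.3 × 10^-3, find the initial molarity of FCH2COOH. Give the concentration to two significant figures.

C₀ = 6.7 × 10^-1 M

[H+] = 10^(-1.42) = 3.80 × 10^-2 M = x
Ka = x²/(C₀ − x) ⇒ C₀ = x + x²/Ka
C₀ = 3.80 × 10^-2 + (3.80 × 10^-2)²/(2.3 × 10^-3) = 6.66 × 10^-1 M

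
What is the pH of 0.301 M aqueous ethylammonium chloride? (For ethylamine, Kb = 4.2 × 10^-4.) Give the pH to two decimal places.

pH = 5.57

C2H5NH3+ is the conjugate acid of the weak base C2H5NH2.
Ka = Kw/Kb = 1.0×10^-14 / 4.2 × 10^-4 = 2.38 × 10^-11
Let x = [H+] at equilibrium. Ka = x²/(0.301 − x).
Since Ka ≪ C₀, x ≈ √(Ka·C₀) = 2.68 × 10^-6 M.
Check: 0.00089% ionized — well under 5%, approximation valid.
pH = −log(2.68 × 10^-6) = 5.57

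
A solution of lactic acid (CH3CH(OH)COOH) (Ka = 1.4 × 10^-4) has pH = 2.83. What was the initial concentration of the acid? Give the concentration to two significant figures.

[H+] = 10^(-2.83) = 1.48 × 10^-3 M = x
Ka = x²/(C₀ − x) ⇒ C₀ = x + x²/Ka
C₀ = 1.48 × 10^-3 + (1.48 × 10^-3)²/(1.4 × 10^-4) = 1.71 × 10^-2 M

C₀ = 1.7 × 10^-2 M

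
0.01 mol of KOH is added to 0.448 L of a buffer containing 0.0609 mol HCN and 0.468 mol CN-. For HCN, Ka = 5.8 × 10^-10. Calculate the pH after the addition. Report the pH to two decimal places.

After neutralization: n(HCN) = 0.0509 mol, n(CN-) = 0.478 mol.
pKa = −log(5.8 × 10^-10) = 9.237
Henderson–Hasselbalch with mole ratio 0.478/0.0509: pH = 9.237 + (+0.973)

pH = 10.21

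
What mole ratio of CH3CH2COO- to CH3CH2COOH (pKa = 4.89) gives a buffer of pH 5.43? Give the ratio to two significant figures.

ratio = 3.5

pH = pKa + log(r) ⇒ log(r) = 5.43 − 4.89 = +0.54
r = [CH3CH2COO-]/[CH3CH2COOH] = 10^(+0.54) = 3.47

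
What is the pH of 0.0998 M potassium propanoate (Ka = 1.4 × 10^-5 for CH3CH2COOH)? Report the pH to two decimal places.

pH = 8.93

CH3CH2COO- is the conjugate base of the weak acid CH3CH2COOH.
Kb = Kw/Ka = 1.0×10^-14 / 1.4 × 10^-5 = 7.14 × 10^-10
Let x = [OH-] at equilibrium. Kb = x²/(0.0998 − x).
Neglecting x in the denominator: x = √(7.14 × 10^-10 × 0.0998) = 8.44 × 10^-6 M
Check: 0.0085% ionized — well under 5%, approximation valid.
pOH = −log(8.44 × 10^-6) = 5.07; pH = 14.00 − 5.07 = 8.93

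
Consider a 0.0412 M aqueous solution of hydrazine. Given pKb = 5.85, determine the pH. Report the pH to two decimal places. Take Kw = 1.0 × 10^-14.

pH = 10.38

N2H4 + H2O ⇌ N2H5+ + OH-
Kb = 10^(−5.85) = 1.41 × 10^-6
Let x = [OH-] at equilibrium. Kb = x²/(0.0412 − x).
Assume x ≪ 0.0412: x ≈ √(1.41 × 10^-6 × 0.0412) = 2.41 × 10^-4 M
Check: 0.59% ionized — well under 5%, approximation valid.
pOH = 3.62, so pH = 14.00 − pOH = 10.38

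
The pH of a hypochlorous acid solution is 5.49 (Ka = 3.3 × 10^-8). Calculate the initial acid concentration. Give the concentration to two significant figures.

C₀ = 3.2 × 10^-4 M

[H+] = 10^(-5.49) = 3.24 × 10^-6 M = x
Ka = x²/(C₀ − x) ⇒ C₀ = x + x²/Ka
C₀ = 3.24 × 10^-6 + (3.24 × 10^-6)²/(3.3 × 10^-8) = 3.21 × 10^-4 M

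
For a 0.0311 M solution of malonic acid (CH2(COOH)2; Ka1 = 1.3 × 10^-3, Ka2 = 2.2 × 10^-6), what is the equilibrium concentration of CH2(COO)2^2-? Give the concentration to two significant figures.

First ionization gives [H+] ≈ [CH2(COOH)COO-] = 5.74 × 10^-3 M.
Second step: Ka2 = [H+][CH2(COO)2^2-]/[CH2(COOH)COO-] ≈ [CH2(COO)2^2-] (since [H+] ≈ [CH2(COOH)COO-]).
So [CH2(COO)2^2-] ≈ Ka2.

2.2 × 10^-6 M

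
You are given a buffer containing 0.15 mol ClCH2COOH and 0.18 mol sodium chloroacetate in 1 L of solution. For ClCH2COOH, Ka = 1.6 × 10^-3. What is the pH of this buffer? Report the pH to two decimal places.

pH = 2.88

pKa = −log(1.6 × 10^-3) = 2.796
Henderson–Hasselbalch: pH = pKa + log([ClCH2COO-]/[ClCH2COOH]) = 2.796 + log(0.18/0.15)
pH = 2.796 + (+0.079) = 2.88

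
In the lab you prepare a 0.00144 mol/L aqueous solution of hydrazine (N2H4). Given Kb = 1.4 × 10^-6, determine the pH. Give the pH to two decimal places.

N2H4 + H2O ⇌ N2H5+ + OH-
From the ICE table, Kb = x²/(0.00144 − x) = 1.4 × 10^-6.
Neglecting x in the denominator: x = √(1.4 × 10^-6 × 0.00144) = 4.49 × 10^-5 M
pOH = −log(4.49 × 10^-5) = 4.35; pH = 14.00 − 4.35 = 9.65

pH = 9.65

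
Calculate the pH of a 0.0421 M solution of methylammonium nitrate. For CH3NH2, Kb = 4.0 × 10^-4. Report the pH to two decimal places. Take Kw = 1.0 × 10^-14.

pH = 5.99

CH3NH3+ is the conjugate acid of the weak base CH3NH2.
Ka = Kw/Kb = 1.0×10^-14 / 4.0 × 10^-4 = 2.50 × 10^-11
Let x = [H+] at equilibrium. Ka = x²/(0.0421 − x).
Assume x ≪ 0.0421: x ≈ √(2.50 × 10^-11 × 0.0421) = 1.03 × 10^-6 M
pH = −log(1.03 × 10^-6) = 5.99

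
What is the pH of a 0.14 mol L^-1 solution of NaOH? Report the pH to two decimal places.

pH = 13.15

NaOH is a strong base; [OH-] = 0.14 M.
pOH = -log(0.14) = 0.85
pH = 14.00 - 0.85 = 13.15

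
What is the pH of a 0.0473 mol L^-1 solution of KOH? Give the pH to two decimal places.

pH = 12.67

KOH is a strong base; [OH-] = 0.0473 M.
pOH = -log(0.0473) = 1.33
pH = 14.00 - 1.33 = 12.67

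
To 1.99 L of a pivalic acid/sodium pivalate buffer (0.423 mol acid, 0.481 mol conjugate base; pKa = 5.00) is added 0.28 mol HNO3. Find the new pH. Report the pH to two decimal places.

pH = 4.46

Added H+ converts (CH3)3CCOO- to (CH3)3CCOOH: (CH3)3CCOOH → 0.703 mol, (CH3)3CCOO- → 0.201 mol.
Henderson–Hasselbalch with mole ratio 0.201/0.703: pH = 5.00 + (-0.544)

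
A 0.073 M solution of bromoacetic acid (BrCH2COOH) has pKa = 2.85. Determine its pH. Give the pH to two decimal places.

BrCH2COOH ⇌ BrCH2COO- + H+
Ka = 10^(−2.85) = 1.41 × 10^-3
Ka = [H+]²/(0.073 − [H+]) = 1.41 × 10^-3
The 5% rule fails; solving [H+]² + Ka·[H+] − Ka·C₀ = 0 exactly:
[H+] = (−Ka + √(Ka² + 4·Ka·C₀))/2 = 9.46 × 10^-3 M
pH = −log[H+] = −log(9.46 × 10^-3) = 2.02

pH = 2.02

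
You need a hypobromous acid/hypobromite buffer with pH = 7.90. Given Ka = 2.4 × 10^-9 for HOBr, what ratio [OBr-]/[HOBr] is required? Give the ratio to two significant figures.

pKa = -log(2.4 × 10^-9) = 8.620
pH = pKa + log(r) ⇒ log(r) = 7.90 − 8.620 = -0.720
r = [OBr-]/[HOBr] = 10^(-0.720) = 0.191

ratio = 0.19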